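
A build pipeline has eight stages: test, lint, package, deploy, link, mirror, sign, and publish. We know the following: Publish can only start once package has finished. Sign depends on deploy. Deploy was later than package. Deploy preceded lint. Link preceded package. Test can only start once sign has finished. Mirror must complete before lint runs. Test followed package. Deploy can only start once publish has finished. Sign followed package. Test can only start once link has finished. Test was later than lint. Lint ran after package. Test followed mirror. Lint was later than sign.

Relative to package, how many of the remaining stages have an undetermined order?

1

Forced before package: link; forced after package: deploy, lint, publish, sign, and test.
That leaves mirror with no forced order relative to package — 1.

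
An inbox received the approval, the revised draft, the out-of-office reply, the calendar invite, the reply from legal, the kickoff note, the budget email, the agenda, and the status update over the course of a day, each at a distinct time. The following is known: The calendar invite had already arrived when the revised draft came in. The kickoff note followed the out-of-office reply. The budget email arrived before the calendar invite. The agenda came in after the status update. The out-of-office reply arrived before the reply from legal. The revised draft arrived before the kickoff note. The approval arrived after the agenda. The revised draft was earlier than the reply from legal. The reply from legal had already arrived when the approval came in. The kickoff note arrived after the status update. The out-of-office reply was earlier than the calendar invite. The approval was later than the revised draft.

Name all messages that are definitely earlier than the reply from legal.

Directly stated before the reply from legal: the out-of-office reply and the revised draft.
The budget email reaches the reply from legal via the budget email → the calendar invite → the revised draft → the reply from legal.
The calendar invite reaches the reply from legal via the calendar invite → the revised draft → the reply from legal.

the budget email, the calendar invite, the out-of-office reply, the revised draft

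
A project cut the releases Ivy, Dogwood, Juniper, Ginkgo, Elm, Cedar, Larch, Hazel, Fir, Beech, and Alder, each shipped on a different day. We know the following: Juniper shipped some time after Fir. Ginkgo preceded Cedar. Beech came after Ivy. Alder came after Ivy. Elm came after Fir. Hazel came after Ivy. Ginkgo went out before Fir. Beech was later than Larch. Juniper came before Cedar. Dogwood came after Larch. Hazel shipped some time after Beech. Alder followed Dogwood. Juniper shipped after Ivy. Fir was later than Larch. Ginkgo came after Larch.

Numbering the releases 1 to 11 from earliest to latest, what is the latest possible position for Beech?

10

Beech must come before Hazel — 1 release forced after it.
Everything else can be placed before Beech in some valid order, so Beech can sit as late as position 11 − 1 = 10.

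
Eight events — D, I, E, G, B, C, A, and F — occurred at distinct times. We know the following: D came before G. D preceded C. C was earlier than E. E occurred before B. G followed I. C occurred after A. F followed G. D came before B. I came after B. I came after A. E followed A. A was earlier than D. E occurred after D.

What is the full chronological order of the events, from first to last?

A, D, C, E, B, I, G, F

The constraints fix every adjacent pair, so only one ordering works:
A → D → C → E → B → I → G → F.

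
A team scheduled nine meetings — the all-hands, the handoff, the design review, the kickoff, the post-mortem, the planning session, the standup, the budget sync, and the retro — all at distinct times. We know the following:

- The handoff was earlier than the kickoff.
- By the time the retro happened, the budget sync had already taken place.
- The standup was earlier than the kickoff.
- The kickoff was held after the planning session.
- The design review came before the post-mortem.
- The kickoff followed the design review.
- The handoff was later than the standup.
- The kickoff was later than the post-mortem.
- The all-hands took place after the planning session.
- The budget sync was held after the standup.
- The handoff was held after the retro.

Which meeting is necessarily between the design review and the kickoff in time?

the post-mortem

Tracing the constraints gives the design review → the post-mortem → the kickoff, so the post-mortem sits after the design review and before the kickoff.
No other meeting is forced both after the design review and before the kickoff.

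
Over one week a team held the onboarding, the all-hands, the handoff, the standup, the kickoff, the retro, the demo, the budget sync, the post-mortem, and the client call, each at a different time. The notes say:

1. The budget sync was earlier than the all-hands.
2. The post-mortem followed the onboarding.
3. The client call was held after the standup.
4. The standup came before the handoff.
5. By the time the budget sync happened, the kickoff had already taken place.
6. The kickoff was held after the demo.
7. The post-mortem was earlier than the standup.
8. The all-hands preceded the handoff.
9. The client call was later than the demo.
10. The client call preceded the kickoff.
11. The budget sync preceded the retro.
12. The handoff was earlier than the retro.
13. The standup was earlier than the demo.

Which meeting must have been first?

the onboarding

The onboarding has a chain of constraints placing it before every other meeting, so the onboarding must be first.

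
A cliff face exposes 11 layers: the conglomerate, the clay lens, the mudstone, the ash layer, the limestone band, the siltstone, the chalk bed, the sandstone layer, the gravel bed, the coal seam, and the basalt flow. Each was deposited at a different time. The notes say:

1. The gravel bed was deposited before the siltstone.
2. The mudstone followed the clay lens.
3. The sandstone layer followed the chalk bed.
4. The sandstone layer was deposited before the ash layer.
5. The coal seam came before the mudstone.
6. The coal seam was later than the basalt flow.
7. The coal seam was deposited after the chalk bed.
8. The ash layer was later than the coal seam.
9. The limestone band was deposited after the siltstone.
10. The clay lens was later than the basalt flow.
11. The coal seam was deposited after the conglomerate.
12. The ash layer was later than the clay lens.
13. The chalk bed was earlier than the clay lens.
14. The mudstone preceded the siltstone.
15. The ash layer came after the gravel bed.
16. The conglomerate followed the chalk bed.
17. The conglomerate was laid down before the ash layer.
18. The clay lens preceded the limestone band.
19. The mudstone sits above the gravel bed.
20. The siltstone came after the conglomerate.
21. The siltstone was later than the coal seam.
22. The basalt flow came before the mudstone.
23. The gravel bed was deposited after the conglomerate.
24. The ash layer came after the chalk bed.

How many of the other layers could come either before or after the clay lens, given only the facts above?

4

Forced before the clay lens: the basalt flow and the chalk bed; forced after the clay lens: the ash layer, the limestone band, the mudstone, and the siltstone.
That leaves the coal seam, the conglomerate, the gravel bed, and the sandstone layer with no forced order relative to the clay lens — 4.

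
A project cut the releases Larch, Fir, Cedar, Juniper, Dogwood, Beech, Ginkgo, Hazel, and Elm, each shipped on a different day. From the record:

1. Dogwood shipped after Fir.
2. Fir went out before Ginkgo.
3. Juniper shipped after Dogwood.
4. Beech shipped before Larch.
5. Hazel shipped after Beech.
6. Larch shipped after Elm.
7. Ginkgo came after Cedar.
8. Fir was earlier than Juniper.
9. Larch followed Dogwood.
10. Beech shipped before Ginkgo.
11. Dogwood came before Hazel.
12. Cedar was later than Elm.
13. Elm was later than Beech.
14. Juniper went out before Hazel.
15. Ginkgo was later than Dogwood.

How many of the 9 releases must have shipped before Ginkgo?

Directly stated before Ginkgo: Beech, Cedar, Dogwood, and Fir.
Elm reaches Ginkgo via Elm → Cedar → Ginkgo.
That's Beech, Cedar, Dogwood, Elm, and Fir — 5 in all.

5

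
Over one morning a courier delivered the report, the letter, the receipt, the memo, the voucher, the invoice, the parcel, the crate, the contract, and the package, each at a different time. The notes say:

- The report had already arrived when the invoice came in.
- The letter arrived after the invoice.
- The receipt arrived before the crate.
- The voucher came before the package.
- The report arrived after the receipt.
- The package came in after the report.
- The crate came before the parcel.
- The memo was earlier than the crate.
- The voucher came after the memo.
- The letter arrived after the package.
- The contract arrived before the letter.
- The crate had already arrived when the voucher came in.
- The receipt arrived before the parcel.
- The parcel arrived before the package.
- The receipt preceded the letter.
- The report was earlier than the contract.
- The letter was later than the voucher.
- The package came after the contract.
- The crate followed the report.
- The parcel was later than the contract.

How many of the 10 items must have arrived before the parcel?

Directly stated before the parcel: the contract, the crate, and the receipt.
The memo reaches the parcel via the memo → the crate → the parcel.
The report reaches the parcel via the report → the crate → the parcel.
No chain forces the voucher (or any of the others) ahead of the parcel.
That's the contract, the crate, the memo, the receipt, and the report — 5 in all.

5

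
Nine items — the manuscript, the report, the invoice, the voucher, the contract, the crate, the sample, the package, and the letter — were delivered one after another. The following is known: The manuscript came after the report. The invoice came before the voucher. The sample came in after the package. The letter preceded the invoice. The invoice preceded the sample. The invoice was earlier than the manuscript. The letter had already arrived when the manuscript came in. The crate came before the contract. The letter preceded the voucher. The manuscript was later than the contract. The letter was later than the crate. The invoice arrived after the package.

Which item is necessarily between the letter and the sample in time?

Tracing the constraints gives the letter → the invoice → the sample, so the invoice sits after the letter and before the sample.
No other item is forced both after the letter and before the sample.

the invoice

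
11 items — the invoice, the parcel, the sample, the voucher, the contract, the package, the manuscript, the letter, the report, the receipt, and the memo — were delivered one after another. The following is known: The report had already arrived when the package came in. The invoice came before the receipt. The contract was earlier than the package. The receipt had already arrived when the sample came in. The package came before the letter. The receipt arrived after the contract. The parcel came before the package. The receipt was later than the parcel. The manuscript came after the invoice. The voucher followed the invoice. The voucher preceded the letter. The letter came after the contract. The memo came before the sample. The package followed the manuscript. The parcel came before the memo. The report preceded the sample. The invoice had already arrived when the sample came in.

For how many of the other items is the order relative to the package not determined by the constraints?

Forced before the package: the contract, the invoice, the manuscript, the parcel, and the report; forced after the package: the letter.
That leaves the memo, the receipt, the sample, and the voucher with no forced order relative to the package — 4.

4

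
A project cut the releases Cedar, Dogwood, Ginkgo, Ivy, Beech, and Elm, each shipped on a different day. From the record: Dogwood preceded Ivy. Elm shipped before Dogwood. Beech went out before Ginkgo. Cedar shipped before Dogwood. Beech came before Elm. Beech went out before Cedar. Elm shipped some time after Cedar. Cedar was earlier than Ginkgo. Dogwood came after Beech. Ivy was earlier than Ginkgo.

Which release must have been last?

Ginkgo

Every other release has a chain of constraints placing it before Ginkgo, so Ginkgo is last.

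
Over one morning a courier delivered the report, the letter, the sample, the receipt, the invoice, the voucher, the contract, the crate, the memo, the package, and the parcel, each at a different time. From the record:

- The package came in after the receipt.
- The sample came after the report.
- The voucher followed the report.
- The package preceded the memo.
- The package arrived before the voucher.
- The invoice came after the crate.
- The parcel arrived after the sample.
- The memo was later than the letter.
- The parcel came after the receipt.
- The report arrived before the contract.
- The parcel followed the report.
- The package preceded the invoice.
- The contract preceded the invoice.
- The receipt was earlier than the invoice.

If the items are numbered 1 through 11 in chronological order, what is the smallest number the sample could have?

2

The report must come before the sample — 1 forced predecessor.
Nothing else is forced ahead of the sample, so its earliest slot is position 1 + 1 = 2.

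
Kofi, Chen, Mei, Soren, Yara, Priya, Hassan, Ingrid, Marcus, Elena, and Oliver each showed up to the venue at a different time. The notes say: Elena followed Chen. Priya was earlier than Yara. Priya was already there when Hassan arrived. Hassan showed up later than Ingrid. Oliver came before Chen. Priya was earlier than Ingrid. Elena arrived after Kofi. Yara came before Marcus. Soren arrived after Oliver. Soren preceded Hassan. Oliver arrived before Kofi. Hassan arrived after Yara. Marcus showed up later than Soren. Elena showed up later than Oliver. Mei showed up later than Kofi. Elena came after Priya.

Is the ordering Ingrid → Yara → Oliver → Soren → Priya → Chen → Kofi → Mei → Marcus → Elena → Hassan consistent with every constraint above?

The constraints require Priya before Yara, but in the proposed sequence Yara appears ahead of Priya. That one violation is enough.

no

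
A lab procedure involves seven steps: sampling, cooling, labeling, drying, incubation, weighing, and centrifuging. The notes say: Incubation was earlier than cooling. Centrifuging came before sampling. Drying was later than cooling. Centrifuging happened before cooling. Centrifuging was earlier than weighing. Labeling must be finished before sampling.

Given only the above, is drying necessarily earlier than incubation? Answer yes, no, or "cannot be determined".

Tracing the constraints gives incubation → cooling → drying, so incubation must come before drying.
That means drying cannot be before incubation.

no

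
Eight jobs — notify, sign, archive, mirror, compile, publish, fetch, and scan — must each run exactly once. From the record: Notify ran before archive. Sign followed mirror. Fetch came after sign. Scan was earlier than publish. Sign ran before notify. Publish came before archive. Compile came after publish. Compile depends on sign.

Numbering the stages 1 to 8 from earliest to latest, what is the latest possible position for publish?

Publish must come before archive and compile — 2 stages forced after it.
Everything else can be placed before publish in some valid order, so publish can sit as late as position 8 − 2 = 6.

6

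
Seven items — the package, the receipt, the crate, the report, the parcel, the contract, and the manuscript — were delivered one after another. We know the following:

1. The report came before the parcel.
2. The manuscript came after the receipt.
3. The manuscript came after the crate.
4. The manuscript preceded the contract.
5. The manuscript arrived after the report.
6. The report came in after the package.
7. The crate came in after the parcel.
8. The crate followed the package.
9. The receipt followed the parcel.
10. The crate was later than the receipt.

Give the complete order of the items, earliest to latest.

the package, the report, the parcel, the receipt, the crate, the manuscript, the contract

The constraints fix every adjacent pair, so only one ordering works:
the package → the report → the parcel → the receipt → the crate → the manuscript → the contract.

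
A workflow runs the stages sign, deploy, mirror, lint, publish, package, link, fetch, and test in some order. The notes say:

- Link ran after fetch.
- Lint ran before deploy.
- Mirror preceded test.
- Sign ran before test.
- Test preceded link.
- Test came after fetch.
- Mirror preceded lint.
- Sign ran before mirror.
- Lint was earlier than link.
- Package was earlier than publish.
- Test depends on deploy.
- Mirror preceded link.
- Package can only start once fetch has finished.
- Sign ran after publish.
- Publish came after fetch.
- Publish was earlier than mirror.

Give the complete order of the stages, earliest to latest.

The constraints fix every adjacent pair, so only one ordering works:
fetch → package → publish → sign → mirror → lint → deploy → test → link.

fetch, package, publish, sign, mirror, lint, deploy, test, link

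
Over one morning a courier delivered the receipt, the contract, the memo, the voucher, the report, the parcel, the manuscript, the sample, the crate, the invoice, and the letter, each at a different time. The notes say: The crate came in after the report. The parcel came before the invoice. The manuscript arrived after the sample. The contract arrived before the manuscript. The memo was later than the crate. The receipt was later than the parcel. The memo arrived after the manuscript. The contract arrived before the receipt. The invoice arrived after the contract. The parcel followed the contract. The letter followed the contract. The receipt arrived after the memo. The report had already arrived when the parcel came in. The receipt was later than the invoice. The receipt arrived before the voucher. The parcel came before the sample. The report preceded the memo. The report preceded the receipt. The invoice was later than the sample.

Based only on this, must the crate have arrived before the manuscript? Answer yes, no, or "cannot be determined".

No chain of stated constraints runs from the crate to the manuscript, and none runs from the manuscript to the crate either.
So the relative order of the crate and the manuscript is not fixed by the given facts.

cannot be determined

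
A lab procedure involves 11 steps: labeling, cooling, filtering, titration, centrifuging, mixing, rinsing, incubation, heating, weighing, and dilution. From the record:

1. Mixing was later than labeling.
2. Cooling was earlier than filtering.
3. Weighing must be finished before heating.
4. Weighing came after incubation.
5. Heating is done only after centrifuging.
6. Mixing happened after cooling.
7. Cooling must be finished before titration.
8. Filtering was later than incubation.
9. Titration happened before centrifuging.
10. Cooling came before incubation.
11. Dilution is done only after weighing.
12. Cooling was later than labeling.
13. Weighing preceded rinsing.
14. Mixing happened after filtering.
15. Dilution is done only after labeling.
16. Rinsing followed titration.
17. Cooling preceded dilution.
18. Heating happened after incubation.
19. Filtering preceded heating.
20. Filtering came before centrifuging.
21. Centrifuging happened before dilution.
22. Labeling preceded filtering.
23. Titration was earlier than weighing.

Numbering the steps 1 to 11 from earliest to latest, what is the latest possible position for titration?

Titration must come before centrifuging, dilution, heating, rinsing, and weighing — 5 steps forced after it.
Everything else can be placed before titration in some valid order, so titration can sit as late as position 11 − 5 = 6.

6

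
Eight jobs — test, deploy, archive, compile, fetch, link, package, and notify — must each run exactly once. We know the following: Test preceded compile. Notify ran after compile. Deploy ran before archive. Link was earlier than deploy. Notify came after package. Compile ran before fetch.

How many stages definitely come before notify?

Directly stated before notify: compile and package.
Test reaches notify via test → compile → notify.
That's compile, package, and test — 3 in all.

3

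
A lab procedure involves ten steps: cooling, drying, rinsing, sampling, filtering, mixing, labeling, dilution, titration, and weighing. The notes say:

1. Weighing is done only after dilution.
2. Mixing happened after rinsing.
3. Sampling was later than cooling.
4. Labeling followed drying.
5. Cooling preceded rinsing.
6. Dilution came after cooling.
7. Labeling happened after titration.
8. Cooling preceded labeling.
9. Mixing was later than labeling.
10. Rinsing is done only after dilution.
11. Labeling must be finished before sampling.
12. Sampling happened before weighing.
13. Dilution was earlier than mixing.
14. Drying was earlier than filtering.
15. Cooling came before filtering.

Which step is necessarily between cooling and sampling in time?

Tracing the constraints gives cooling → labeling → sampling, so labeling sits after cooling and before sampling.
No other step is forced both after cooling and before sampling.

labeling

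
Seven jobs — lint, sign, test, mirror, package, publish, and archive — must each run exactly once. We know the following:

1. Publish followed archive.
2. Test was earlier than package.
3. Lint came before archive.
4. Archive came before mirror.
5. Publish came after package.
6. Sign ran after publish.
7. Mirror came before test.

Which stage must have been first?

lint

Lint has a chain of constraints placing it before every other stage, so lint must be first.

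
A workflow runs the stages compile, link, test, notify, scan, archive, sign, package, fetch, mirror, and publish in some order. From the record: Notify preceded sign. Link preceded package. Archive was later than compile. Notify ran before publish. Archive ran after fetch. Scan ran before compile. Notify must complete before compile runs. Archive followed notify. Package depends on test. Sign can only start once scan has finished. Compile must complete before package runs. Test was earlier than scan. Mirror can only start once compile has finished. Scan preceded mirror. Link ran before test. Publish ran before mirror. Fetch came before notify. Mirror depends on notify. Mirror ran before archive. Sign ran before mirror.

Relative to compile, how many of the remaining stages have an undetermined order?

Forced before compile: fetch, link, notify, scan, and test; forced after compile: archive, mirror, and package.
That leaves publish and sign with no forced order relative to compile — 2.

2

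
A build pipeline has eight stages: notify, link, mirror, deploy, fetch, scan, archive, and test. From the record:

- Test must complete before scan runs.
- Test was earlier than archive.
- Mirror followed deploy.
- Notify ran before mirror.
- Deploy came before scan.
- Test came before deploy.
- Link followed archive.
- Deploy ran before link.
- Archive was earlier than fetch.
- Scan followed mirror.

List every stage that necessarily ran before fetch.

archive, test

Directly stated before fetch: archive.
Test reaches fetch via test → archive → fetch.
No chain forces deploy (or any of the others) ahead of fetch.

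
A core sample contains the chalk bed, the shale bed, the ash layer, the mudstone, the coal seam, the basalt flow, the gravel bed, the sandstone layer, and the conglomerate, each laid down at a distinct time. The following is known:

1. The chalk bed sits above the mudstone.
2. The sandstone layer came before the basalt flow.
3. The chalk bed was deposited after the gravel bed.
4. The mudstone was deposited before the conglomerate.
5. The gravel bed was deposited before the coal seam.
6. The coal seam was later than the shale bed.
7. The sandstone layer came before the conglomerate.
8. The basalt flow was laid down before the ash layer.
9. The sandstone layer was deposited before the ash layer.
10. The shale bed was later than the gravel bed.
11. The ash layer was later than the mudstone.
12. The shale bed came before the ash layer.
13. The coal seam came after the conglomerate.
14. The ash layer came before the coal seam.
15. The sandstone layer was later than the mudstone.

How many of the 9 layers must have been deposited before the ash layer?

Directly stated before the ash layer: the basalt flow, the mudstone, the sandstone layer, and the shale bed.
The gravel bed reaches the ash layer via the gravel bed → the shale bed → the ash layer.
No chain forces the coal seam (or any of the others) ahead of the ash layer.
That's the basalt flow, the gravel bed, the mudstone, the sandstone layer, and the shale bed — 5 in all.

5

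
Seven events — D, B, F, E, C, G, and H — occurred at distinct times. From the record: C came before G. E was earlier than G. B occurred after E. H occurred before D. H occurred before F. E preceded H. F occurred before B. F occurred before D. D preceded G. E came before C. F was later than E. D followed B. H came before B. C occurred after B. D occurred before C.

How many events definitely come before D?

4

Directly stated before D: B, F, and H.
E reaches D via E → H → D.
No chain forces C (or any of the others) ahead of D.
That's B, E, F, and H — 4 in all.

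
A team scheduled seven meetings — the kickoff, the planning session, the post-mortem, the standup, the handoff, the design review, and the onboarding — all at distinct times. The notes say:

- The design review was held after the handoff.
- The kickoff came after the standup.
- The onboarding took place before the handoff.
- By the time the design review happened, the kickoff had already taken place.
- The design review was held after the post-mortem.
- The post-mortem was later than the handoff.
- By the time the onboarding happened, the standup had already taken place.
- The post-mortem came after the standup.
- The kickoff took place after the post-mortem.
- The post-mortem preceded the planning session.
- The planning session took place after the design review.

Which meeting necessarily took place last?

Every other meeting has a chain of constraints placing it before the planning session, so the planning session is last.

the planning session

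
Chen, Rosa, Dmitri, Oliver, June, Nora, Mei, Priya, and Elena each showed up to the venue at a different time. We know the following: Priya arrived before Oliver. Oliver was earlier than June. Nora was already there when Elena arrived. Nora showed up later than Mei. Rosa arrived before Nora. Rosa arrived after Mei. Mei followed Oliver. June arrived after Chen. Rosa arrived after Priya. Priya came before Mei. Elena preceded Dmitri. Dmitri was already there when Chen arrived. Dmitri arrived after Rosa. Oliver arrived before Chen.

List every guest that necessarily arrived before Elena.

Mei, Nora, Oliver, Priya, Rosa

Directly stated before Elena: Nora.
Mei reaches Elena via Mei → Nora → Elena.
Oliver reaches Elena via Oliver → Mei → Nora → Elena.
Priya reaches Elena via Priya → Mei → Nora → Elena.
Likewise Rosa reaches Elena by chaining the stated constraints.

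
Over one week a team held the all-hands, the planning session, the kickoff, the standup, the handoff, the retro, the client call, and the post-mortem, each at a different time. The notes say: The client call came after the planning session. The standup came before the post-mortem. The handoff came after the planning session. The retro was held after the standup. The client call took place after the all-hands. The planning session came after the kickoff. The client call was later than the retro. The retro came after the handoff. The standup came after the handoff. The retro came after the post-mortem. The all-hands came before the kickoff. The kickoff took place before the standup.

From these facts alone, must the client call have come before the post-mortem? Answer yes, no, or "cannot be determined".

Tracing the constraints gives the post-mortem → the retro → the client call, so the post-mortem must come before the client call.
That means the client call cannot be before the post-mortem.

no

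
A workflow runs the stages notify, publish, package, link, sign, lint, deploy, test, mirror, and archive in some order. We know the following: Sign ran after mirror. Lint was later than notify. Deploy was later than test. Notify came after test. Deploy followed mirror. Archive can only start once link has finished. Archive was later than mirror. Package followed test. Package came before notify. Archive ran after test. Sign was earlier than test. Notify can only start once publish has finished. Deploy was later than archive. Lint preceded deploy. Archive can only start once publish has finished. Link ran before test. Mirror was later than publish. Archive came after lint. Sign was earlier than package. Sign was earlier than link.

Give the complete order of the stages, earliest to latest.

The constraints fix every adjacent pair, so only one ordering works:
publish → mirror → sign → link → test → package → notify → lint → archive → deploy.

publish, mirror, sign, link, test, package, notify, lint, archive, deploy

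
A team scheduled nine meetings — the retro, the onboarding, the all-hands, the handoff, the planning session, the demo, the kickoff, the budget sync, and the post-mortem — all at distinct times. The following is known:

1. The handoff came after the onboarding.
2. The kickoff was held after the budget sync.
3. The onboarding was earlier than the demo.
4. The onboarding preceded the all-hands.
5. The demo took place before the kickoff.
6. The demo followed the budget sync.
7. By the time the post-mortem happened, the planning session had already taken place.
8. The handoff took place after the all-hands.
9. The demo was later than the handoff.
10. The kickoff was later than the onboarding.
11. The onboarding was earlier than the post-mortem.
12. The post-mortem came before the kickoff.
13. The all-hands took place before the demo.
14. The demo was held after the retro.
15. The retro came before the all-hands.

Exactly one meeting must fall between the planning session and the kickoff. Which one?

Tracing the constraints gives the planning session → the post-mortem → the kickoff, so the post-mortem sits after the planning session and before the kickoff.
No other meeting is forced both after the planning session and before the kickoff.

the post-mortem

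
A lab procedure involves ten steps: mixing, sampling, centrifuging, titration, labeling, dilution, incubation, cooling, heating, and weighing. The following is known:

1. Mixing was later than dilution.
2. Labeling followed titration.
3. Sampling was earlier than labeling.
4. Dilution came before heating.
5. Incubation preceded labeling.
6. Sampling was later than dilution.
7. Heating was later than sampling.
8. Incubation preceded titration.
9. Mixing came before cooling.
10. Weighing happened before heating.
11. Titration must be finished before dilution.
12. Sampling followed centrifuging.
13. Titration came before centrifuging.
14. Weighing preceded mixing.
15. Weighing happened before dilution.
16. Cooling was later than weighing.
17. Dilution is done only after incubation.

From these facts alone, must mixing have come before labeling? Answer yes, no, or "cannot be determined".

cannot be determined

No chain of stated constraints runs from mixing to labeling, and none runs from labeling to mixing either.
So the relative order of mixing and labeling is not fixed by the given facts.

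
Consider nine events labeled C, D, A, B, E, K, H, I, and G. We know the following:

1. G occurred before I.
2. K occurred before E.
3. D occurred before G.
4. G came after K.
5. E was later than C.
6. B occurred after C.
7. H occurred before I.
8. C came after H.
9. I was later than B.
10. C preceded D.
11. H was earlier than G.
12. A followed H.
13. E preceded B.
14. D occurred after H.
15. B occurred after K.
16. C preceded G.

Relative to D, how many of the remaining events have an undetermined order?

4

Forced before D: C and H; forced after D: G and I.
That leaves A, B, E, and K with no forced order relative to D — 4.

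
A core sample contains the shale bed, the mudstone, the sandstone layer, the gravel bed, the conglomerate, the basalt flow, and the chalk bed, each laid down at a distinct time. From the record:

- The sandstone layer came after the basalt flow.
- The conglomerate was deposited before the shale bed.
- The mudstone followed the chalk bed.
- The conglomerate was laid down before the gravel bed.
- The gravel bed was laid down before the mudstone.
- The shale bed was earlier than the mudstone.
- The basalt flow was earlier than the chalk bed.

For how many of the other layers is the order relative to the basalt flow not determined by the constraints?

3

Forced after the basalt flow: the chalk bed, the mudstone, and the sandstone layer.
That leaves the conglomerate, the gravel bed, and the shale bed with no forced order relative to the basalt flow — 3.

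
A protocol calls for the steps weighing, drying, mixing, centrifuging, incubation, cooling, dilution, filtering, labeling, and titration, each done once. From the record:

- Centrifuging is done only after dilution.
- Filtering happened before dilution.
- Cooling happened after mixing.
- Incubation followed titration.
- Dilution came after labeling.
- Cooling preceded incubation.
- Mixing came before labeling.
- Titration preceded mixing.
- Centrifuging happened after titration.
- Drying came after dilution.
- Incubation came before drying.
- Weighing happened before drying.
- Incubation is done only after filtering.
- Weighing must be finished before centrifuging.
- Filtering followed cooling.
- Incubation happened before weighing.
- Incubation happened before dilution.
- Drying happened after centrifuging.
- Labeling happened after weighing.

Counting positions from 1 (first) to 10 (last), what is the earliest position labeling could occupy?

7

Cooling, filtering, incubation, mixing, titration, and weighing must all come before labeling — 6 forced predecessors.
Nothing else is forced ahead of labeling, so its earliest slot is position 6 + 1 = 7.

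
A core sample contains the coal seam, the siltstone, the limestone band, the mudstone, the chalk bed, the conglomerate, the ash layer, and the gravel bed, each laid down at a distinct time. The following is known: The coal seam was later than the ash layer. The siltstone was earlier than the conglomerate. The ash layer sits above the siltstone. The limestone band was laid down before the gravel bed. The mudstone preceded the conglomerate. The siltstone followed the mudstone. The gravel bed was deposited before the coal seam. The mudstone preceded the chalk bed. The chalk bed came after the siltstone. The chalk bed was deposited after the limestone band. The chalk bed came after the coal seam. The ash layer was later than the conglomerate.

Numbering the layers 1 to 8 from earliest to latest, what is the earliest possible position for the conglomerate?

The mudstone and the siltstone must both come before the conglomerate — 2 forced predecessors.
Nothing else is forced ahead of the conglomerate, so its earliest slot is position 2 + 1 = 3.

3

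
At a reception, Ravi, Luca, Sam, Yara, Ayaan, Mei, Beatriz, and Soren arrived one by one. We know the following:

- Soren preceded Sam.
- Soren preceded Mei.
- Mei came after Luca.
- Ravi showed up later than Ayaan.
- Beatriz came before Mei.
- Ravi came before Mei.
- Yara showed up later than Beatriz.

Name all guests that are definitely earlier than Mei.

Directly stated before Mei: Beatriz, Luca, Ravi, and Soren.
Ayaan reaches Mei via Ayaan → Ravi → Mei.
No chain forces Sam (or any of the others) ahead of Mei.

Ayaan, Beatriz, Luca, Ravi, Soren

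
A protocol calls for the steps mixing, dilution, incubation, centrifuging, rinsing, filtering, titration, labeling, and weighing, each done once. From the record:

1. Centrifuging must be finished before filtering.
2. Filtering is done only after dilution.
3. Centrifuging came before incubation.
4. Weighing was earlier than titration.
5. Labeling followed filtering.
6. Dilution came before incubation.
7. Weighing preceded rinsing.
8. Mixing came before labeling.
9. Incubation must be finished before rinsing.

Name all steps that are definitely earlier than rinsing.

Directly stated before rinsing: incubation and weighing.
Centrifuging reaches rinsing via centrifuging → incubation → rinsing.
Dilution reaches rinsing via dilution → incubation → rinsing.
No chain forces mixing (or any of the others) ahead of rinsing.

centrifuging, dilution, incubation, weighing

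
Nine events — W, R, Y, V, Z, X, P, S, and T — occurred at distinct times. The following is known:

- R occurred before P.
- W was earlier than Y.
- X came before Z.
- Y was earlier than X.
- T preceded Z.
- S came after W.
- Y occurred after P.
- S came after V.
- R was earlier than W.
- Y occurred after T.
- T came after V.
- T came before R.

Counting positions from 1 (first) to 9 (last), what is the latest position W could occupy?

5

W must come before S, X, Y, and Z — 4 events forced after it.
Everything else can be placed before W in some valid order, so W can sit as late as position 9 − 4 = 5.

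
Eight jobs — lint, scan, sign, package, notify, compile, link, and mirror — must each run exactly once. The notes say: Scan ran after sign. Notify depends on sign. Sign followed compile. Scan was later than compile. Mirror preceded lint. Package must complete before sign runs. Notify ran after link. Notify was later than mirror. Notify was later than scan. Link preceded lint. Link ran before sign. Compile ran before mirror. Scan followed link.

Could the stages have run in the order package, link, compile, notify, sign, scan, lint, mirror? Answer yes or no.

no

The constraints require scan before notify, but in the proposed sequence notify appears ahead of scan. That one violation is enough.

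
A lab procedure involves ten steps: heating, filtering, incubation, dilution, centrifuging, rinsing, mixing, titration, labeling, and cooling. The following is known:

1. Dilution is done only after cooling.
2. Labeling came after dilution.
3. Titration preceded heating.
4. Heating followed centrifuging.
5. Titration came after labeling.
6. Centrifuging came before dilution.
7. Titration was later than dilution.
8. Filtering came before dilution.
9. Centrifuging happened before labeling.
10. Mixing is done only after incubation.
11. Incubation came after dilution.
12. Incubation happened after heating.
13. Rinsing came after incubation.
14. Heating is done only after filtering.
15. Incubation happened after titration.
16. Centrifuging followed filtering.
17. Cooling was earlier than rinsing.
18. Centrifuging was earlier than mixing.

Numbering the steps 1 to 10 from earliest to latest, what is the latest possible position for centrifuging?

3

Centrifuging must come before dilution, heating, incubation, labeling, mixing, rinsing, and titration — 7 steps forced after it.
Everything else can be placed before centrifuging in some valid order, so centrifuging can sit as late as position 10 − 7 = 3.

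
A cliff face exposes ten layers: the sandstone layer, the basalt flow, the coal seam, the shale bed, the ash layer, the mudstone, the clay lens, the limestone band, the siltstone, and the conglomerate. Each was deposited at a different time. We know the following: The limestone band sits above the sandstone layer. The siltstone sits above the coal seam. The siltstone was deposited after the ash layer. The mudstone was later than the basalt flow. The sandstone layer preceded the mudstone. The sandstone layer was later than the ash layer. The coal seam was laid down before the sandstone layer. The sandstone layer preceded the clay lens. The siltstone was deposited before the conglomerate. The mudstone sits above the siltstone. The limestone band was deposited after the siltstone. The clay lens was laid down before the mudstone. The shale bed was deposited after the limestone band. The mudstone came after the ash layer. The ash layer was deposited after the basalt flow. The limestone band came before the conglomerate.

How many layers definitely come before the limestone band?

Directly stated before the limestone band: the sandstone layer and the siltstone.
The ash layer reaches the limestone band via the ash layer → the sandstone layer → the limestone band.
The basalt flow reaches the limestone band via the basalt flow → the ash layer → the sandstone layer → the limestone band.
The coal seam reaches the limestone band via the coal seam → the sandstone layer → the limestone band.
No chain forces the conglomerate (or any of the others) ahead of the limestone band.
That's the ash layer, the basalt flow, the coal seam, the sandstone layer, and the siltstone — 5 in all.

5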